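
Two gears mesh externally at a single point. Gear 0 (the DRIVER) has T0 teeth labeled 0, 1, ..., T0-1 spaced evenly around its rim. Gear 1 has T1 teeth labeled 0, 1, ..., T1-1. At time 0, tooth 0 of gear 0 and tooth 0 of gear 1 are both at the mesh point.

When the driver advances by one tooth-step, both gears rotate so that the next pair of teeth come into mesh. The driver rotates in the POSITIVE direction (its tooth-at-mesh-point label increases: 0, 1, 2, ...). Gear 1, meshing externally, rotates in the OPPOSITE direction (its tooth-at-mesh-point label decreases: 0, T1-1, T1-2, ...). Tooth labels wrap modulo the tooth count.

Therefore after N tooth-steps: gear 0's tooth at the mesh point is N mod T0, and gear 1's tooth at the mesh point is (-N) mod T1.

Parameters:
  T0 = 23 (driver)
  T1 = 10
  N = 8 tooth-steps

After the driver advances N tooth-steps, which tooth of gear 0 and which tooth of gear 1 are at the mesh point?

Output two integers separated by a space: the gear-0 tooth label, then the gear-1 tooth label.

Gear 0 (driver, T0=23): tooth at mesh = N mod T0
  8 = 0 * 23 + 8, so 8 mod 23 = 8
  gear 0 tooth = 8
Gear 1 (driven, T1=10): tooth at mesh = (-N) mod T1
  8 = 0 * 10 + 8, so 8 mod 10 = 8
  (-8) mod 10 = (-8) mod 10 = 10 - 8 = 2
Mesh after 8 steps: gear-0 tooth 8 meets gear-1 tooth 2

Answer: 8 2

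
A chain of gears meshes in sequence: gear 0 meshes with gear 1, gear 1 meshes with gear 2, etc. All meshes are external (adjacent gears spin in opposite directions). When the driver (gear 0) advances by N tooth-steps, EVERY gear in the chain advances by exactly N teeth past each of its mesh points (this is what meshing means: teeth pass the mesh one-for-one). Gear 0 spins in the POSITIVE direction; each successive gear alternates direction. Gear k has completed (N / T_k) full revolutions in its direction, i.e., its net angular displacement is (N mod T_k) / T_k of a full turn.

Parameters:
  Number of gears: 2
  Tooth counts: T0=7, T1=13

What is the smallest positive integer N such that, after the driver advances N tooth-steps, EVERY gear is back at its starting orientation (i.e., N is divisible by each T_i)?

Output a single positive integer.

Gear k returns to start when N is a multiple of T_k.
All gears at start simultaneously when N is a common multiple of [7, 13]; the smallest such N is lcm(7, 13).
Start: lcm = T0 = 7
Fold in T1=13: gcd(7, 13) = 1; lcm(7, 13) = 7 * 13 / 1 = 91 / 1 = 91
Full cycle length = 91

Answer: 91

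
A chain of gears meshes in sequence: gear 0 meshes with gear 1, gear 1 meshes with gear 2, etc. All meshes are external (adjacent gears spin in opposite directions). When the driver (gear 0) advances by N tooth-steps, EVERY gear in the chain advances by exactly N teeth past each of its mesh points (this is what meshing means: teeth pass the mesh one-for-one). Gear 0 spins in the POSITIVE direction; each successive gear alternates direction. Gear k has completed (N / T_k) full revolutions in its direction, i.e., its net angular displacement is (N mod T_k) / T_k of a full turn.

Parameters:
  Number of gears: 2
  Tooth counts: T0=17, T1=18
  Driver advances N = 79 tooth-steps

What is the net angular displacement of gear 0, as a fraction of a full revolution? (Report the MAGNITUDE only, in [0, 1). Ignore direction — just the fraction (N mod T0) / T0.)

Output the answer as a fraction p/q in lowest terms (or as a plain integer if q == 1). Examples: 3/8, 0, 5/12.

Answer: 11/17

Derivation:
Chain of 2 gears, tooth counts: [17, 18]
  gear 0: T0=17, direction=positive, advance = 79 mod 17 = 11 teeth = 11/17 turn
  gear 1: T1=18, direction=negative, advance = 79 mod 18 = 7 teeth = 7/18 turn
Gear 0: 79 mod 17 = 11
Fraction = 11 / 17 = 11/17 (gcd(11,17)=1) = 11/17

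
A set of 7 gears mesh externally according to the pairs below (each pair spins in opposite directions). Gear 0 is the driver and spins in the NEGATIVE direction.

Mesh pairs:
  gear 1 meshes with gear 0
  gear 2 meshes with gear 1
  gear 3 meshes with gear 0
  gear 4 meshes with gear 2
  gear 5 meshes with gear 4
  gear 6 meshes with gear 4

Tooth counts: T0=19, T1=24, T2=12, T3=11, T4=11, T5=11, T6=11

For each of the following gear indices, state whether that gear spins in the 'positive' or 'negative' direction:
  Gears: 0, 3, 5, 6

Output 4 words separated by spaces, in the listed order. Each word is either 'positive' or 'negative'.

Answer: negative positive negative negative

Derivation:
Gear 0 (driver): negative (depth 0)
  gear 1: meshes with gear 0 -> depth 1 -> positive (opposite of gear 0)
  gear 2: meshes with gear 1 -> depth 2 -> negative (opposite of gear 1)
  gear 3: meshes with gear 0 -> depth 1 -> positive (opposite of gear 0)
  gear 4: meshes with gear 2 -> depth 3 -> positive (opposite of gear 2)
  gear 5: meshes with gear 4 -> depth 4 -> negative (opposite of gear 4)
  gear 6: meshes with gear 4 -> depth 4 -> negative (opposite of gear 4)
Queried indices 0, 3, 5, 6 -> negative, positive, negative, negative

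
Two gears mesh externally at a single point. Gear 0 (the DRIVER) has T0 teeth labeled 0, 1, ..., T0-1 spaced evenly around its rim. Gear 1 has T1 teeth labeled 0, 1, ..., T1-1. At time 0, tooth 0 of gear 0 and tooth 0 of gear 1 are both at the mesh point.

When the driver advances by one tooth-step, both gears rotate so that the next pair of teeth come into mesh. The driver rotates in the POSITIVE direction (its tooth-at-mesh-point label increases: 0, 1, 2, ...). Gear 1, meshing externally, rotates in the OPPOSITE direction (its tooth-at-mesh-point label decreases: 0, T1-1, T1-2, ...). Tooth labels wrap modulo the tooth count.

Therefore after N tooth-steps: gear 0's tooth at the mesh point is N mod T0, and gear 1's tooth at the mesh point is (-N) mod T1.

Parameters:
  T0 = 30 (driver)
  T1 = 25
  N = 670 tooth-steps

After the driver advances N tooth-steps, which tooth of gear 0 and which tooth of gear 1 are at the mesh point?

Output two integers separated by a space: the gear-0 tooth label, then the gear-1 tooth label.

Answer: 10 5

Derivation:
Gear 0 (driver, T0=30): tooth at mesh = N mod T0
  670 = 22 * 30 + 10, so 670 mod 30 = 10
  gear 0 tooth = 10
Gear 1 (driven, T1=25): tooth at mesh = (-N) mod T1
  670 = 26 * 25 + 20, so 670 mod 25 = 20
  (-670) mod 25 = (-20) mod 25 = 25 - 20 = 5
Mesh after 670 steps: gear-0 tooth 10 meets gear-1 tooth 5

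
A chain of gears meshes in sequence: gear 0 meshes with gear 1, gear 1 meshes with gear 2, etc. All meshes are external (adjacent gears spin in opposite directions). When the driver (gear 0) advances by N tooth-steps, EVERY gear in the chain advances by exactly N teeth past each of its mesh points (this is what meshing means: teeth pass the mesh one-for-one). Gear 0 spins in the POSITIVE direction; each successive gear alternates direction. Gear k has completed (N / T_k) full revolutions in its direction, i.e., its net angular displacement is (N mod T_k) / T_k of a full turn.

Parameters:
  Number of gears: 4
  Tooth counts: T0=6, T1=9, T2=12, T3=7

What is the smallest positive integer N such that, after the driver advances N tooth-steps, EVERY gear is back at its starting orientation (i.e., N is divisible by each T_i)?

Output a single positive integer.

Gear k returns to start when N is a multiple of T_k.
All gears at start simultaneously when N is a common multiple of [6, 9, 12, 7]; the smallest such N is lcm(6, 9, 12, 7).
Start: lcm = T0 = 6
Fold in T1=9: gcd(6, 9) = 3; lcm(6, 9) = 6 * 9 / 3 = 54 / 3 = 18
Fold in T2=12: gcd(18, 12) = 6; lcm(18, 12) = 18 * 12 / 6 = 216 / 6 = 36
Fold in T3=7: gcd(36, 7) = 1; lcm(36, 7) = 36 * 7 / 1 = 252 / 1 = 252
Full cycle length = 252

Answer: 252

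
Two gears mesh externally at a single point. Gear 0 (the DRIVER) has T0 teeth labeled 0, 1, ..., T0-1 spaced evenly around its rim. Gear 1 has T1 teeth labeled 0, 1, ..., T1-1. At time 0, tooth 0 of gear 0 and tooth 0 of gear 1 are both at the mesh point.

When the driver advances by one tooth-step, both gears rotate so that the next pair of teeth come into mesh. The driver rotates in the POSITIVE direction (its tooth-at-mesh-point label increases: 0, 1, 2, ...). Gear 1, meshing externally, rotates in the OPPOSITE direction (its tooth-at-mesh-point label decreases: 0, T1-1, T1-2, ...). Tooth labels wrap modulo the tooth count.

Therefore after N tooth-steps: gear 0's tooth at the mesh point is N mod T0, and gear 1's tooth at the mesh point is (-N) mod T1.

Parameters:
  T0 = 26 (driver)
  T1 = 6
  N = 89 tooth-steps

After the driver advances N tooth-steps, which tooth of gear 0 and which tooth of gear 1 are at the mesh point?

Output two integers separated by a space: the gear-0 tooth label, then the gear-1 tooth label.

Gear 0 (driver, T0=26): tooth at mesh = N mod T0
  89 = 3 * 26 + 11, so 89 mod 26 = 11
  gear 0 tooth = 11
Gear 1 (driven, T1=6): tooth at mesh = (-N) mod T1
  89 = 14 * 6 + 5, so 89 mod 6 = 5
  (-89) mod 6 = (-5) mod 6 = 6 - 5 = 1
Mesh after 89 steps: gear-0 tooth 11 meets gear-1 tooth 1

Answer: 11 1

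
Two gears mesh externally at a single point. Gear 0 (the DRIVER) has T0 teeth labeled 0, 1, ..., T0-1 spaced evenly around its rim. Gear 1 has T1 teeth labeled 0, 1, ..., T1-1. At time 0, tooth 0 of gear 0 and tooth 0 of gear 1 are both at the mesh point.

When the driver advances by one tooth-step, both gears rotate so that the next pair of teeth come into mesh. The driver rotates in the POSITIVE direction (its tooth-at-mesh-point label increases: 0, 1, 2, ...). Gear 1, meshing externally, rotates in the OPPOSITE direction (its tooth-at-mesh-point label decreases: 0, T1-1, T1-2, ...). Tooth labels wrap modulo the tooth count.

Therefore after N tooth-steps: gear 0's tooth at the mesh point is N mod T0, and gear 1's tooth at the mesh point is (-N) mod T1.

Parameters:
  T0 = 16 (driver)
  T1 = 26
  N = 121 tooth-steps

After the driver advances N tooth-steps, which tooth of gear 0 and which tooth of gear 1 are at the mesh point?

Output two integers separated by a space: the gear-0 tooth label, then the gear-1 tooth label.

Answer: 9 9

Derivation:
Gear 0 (driver, T0=16): tooth at mesh = N mod T0
  121 = 7 * 16 + 9, so 121 mod 16 = 9
  gear 0 tooth = 9
Gear 1 (driven, T1=26): tooth at mesh = (-N) mod T1
  121 = 4 * 26 + 17, so 121 mod 26 = 17
  (-121) mod 26 = (-17) mod 26 = 26 - 17 = 9
Mesh after 121 steps: gear-0 tooth 9 meets gear-1 tooth 9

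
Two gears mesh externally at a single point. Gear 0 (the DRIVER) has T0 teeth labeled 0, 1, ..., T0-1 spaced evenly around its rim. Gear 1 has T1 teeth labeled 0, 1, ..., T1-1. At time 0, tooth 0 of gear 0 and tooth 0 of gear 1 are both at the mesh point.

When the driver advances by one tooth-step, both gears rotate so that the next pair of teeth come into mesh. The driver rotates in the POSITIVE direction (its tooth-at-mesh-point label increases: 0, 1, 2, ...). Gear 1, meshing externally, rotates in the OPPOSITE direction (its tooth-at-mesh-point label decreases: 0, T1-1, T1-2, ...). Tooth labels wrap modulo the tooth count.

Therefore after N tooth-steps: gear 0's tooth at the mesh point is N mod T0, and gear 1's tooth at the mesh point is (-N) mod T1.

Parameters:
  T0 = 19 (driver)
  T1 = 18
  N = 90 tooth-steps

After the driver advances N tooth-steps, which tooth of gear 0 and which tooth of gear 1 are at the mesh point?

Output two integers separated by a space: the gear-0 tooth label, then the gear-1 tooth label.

Gear 0 (driver, T0=19): tooth at mesh = N mod T0
  90 = 4 * 19 + 14, so 90 mod 19 = 14
  gear 0 tooth = 14
Gear 1 (driven, T1=18): tooth at mesh = (-N) mod T1
  90 = 5 * 18 + 0, so 90 mod 18 = 0
  (-90) mod 18 = 0
Mesh after 90 steps: gear-0 tooth 14 meets gear-1 tooth 0

Answer: 14 0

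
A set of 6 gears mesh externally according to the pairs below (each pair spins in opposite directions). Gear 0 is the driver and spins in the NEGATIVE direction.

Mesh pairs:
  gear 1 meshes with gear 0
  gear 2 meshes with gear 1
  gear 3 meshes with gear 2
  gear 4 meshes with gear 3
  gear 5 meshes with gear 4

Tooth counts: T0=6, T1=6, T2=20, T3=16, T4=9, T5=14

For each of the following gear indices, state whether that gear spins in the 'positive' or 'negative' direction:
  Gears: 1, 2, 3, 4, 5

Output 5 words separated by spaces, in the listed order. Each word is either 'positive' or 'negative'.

Gear 0 (driver): negative (depth 0)
  gear 1: meshes with gear 0 -> depth 1 -> positive (opposite of gear 0)
  gear 2: meshes with gear 1 -> depth 2 -> negative (opposite of gear 1)
  gear 3: meshes with gear 2 -> depth 3 -> positive (opposite of gear 2)
  gear 4: meshes with gear 3 -> depth 4 -> negative (opposite of gear 3)
  gear 5: meshes with gear 4 -> depth 5 -> positive (opposite of gear 4)
Queried indices 1, 2, 3, 4, 5 -> positive, negative, positive, negative, positive

Answer: positive negative positive negative positive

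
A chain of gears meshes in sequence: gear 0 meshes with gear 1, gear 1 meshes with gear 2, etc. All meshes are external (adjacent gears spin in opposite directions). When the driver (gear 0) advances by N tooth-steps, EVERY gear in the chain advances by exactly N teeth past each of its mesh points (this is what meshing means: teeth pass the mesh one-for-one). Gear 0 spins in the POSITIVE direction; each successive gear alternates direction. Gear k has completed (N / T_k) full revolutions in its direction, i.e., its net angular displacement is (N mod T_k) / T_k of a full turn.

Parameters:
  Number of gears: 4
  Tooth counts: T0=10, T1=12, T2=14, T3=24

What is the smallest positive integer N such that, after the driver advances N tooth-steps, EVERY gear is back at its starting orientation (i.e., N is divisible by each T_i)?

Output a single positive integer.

Gear k returns to start when N is a multiple of T_k.
All gears at start simultaneously when N is a common multiple of [10, 12, 14, 24]; the smallest such N is lcm(10, 12, 14, 24).
Start: lcm = T0 = 10
Fold in T1=12: gcd(10, 12) = 2; lcm(10, 12) = 10 * 12 / 2 = 120 / 2 = 60
Fold in T2=14: gcd(60, 14) = 2; lcm(60, 14) = 60 * 14 / 2 = 840 / 2 = 420
Fold in T3=24: gcd(420, 24) = 12; lcm(420, 24) = 420 * 24 / 12 = 10080 / 12 = 840
Full cycle length = 840

Answer: 840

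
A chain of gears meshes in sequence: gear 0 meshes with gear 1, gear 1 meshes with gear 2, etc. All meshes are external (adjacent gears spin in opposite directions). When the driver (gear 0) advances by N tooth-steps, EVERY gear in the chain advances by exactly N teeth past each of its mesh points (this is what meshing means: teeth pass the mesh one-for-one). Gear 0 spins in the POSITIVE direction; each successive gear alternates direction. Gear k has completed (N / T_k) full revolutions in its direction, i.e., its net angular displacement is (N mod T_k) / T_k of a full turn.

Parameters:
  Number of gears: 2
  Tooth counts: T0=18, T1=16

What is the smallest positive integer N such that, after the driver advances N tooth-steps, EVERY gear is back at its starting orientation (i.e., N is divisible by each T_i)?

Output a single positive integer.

Answer: 144

Derivation:
Gear k returns to start when N is a multiple of T_k.
All gears at start simultaneously when N is a common multiple of [18, 16]; the smallest such N is lcm(18, 16).
Start: lcm = T0 = 18
Fold in T1=16: gcd(18, 16) = 2; lcm(18, 16) = 18 * 16 / 2 = 288 / 2 = 144
Full cycle length = 144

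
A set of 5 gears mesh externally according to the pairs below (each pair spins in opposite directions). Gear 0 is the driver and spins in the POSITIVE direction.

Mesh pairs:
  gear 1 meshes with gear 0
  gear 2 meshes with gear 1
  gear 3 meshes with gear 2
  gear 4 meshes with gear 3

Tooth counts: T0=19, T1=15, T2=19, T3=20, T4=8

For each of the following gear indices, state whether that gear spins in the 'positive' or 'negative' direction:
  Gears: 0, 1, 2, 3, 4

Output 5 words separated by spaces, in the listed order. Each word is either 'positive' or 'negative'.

Gear 0 (driver): positive (depth 0)
  gear 1: meshes with gear 0 -> depth 1 -> negative (opposite of gear 0)
  gear 2: meshes with gear 1 -> depth 2 -> positive (opposite of gear 1)
  gear 3: meshes with gear 2 -> depth 3 -> negative (opposite of gear 2)
  gear 4: meshes with gear 3 -> depth 4 -> positive (opposite of gear 3)
Queried indices 0, 1, 2, 3, 4 -> positive, negative, positive, negative, positive

Answer: positive negative positive negative positive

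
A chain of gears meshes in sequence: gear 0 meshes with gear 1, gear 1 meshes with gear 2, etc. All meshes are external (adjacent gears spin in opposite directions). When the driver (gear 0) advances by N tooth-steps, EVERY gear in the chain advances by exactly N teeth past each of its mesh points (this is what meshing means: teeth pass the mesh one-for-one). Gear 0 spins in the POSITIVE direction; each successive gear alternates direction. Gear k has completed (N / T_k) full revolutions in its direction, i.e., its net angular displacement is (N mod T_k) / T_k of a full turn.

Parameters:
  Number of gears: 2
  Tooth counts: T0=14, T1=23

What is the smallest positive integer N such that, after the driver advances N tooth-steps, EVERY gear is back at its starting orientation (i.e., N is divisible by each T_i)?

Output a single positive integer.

Gear k returns to start when N is a multiple of T_k.
All gears at start simultaneously when N is a common multiple of [14, 23]; the smallest such N is lcm(14, 23).
Start: lcm = T0 = 14
Fold in T1=23: gcd(14, 23) = 1; lcm(14, 23) = 14 * 23 / 1 = 322 / 1 = 322
Full cycle length = 322

Answer: 322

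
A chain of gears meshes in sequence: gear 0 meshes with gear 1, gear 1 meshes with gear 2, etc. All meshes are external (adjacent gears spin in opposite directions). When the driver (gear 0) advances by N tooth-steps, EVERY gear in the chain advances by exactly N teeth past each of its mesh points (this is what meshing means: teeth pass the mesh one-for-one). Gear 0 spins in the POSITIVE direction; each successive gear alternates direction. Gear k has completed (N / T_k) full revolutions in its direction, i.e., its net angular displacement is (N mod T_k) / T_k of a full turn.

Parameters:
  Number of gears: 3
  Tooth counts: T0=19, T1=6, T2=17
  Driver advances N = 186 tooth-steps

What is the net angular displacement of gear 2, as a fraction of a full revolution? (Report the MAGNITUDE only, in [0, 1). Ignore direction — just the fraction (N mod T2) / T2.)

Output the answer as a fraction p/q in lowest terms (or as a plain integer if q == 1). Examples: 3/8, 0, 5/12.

Chain of 3 gears, tooth counts: [19, 6, 17]
  gear 0: T0=19, direction=positive, advance = 186 mod 19 = 15 teeth = 15/19 turn
  gear 1: T1=6, direction=negative, advance = 186 mod 6 = 0 teeth = 0/6 turn
  gear 2: T2=17, direction=positive, advance = 186 mod 17 = 16 teeth = 16/17 turn
Gear 2: 186 mod 17 = 16
Fraction = 16 / 17 = 16/17 (gcd(16,17)=1) = 16/17

Answer: 16/17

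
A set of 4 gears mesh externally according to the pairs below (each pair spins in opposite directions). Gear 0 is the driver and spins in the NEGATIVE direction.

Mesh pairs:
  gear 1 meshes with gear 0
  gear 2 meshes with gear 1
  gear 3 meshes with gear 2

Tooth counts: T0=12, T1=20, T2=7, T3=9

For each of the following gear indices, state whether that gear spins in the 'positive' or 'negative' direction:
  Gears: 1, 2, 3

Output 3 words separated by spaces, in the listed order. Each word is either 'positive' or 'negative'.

Gear 0 (driver): negative (depth 0)
  gear 1: meshes with gear 0 -> depth 1 -> positive (opposite of gear 0)
  gear 2: meshes with gear 1 -> depth 2 -> negative (opposite of gear 1)
  gear 3: meshes with gear 2 -> depth 3 -> positive (opposite of gear 2)
Queried indices 1, 2, 3 -> positive, negative, positive

Answer: positive negative positive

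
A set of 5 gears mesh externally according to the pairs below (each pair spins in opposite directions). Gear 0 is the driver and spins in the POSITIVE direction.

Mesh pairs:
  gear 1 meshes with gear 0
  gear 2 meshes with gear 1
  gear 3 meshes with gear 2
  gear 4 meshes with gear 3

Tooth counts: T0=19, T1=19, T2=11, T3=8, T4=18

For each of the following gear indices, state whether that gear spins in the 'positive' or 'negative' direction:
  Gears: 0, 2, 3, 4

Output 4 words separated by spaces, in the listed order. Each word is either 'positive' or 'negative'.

Answer: positive positive negative positive

Derivation:
Gear 0 (driver): positive (depth 0)
  gear 1: meshes with gear 0 -> depth 1 -> negative (opposite of gear 0)
  gear 2: meshes with gear 1 -> depth 2 -> positive (opposite of gear 1)
  gear 3: meshes with gear 2 -> depth 3 -> negative (opposite of gear 2)
  gear 4: meshes with gear 3 -> depth 4 -> positive (opposite of gear 3)
Queried indices 0, 2, 3, 4 -> positive, positive, negative, positive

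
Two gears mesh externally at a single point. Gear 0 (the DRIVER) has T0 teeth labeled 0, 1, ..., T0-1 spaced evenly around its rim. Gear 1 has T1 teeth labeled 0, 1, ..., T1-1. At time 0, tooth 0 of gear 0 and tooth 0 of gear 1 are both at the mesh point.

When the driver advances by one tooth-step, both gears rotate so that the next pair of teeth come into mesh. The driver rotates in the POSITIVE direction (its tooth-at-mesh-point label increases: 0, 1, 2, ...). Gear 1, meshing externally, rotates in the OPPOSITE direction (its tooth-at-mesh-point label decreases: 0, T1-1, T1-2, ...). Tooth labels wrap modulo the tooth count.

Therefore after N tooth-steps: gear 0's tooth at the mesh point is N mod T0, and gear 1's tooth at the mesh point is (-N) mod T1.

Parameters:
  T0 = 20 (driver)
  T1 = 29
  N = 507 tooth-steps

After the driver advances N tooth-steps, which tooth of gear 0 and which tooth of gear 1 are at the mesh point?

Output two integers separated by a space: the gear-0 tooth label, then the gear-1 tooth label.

Gear 0 (driver, T0=20): tooth at mesh = N mod T0
  507 = 25 * 20 + 7, so 507 mod 20 = 7
  gear 0 tooth = 7
Gear 1 (driven, T1=29): tooth at mesh = (-N) mod T1
  507 = 17 * 29 + 14, so 507 mod 29 = 14
  (-507) mod 29 = (-14) mod 29 = 29 - 14 = 15
Mesh after 507 steps: gear-0 tooth 7 meets gear-1 tooth 15

Answer: 7 15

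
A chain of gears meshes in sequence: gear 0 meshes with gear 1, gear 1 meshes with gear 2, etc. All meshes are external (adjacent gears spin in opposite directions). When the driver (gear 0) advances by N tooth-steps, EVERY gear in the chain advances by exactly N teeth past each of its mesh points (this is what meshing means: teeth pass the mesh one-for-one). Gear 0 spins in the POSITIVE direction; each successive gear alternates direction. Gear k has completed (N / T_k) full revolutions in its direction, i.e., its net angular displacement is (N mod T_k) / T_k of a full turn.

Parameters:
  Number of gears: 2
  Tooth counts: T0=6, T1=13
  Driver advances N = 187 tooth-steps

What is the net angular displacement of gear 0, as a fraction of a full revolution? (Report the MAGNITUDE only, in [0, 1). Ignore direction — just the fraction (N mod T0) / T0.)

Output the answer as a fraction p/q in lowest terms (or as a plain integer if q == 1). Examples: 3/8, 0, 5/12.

Chain of 2 gears, tooth counts: [6, 13]
  gear 0: T0=6, direction=positive, advance = 187 mod 6 = 1 teeth = 1/6 turn
  gear 1: T1=13, direction=negative, advance = 187 mod 13 = 5 teeth = 5/13 turn
Gear 0: 187 mod 6 = 1
Fraction = 1 / 6 = 1/6 (gcd(1,6)=1) = 1/6

Answer: 1/6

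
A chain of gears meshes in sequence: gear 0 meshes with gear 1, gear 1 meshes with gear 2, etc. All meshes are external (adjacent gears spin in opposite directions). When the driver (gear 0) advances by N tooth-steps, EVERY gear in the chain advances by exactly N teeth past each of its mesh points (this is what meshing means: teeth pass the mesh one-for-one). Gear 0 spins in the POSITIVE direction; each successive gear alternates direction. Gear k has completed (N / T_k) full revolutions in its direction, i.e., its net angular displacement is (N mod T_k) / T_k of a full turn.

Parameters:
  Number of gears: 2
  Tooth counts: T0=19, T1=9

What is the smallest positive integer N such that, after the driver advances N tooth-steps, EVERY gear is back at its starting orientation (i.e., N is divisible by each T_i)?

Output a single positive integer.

Gear k returns to start when N is a multiple of T_k.
All gears at start simultaneously when N is a common multiple of [19, 9]; the smallest such N is lcm(19, 9).
Start: lcm = T0 = 19
Fold in T1=9: gcd(19, 9) = 1; lcm(19, 9) = 19 * 9 / 1 = 171 / 1 = 171
Full cycle length = 171

Answer: 171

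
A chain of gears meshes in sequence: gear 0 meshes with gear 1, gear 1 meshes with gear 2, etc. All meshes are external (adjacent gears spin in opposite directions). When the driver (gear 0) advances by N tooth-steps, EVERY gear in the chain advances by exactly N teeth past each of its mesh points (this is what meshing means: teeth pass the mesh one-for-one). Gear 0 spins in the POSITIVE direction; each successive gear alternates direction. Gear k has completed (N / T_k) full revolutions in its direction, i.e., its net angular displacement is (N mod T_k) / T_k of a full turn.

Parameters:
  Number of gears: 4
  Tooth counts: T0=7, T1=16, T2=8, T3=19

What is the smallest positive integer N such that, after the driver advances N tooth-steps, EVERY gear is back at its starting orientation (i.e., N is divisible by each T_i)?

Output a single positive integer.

Answer: 2128

Derivation:
Gear k returns to start when N is a multiple of T_k.
All gears at start simultaneously when N is a common multiple of [7, 16, 8, 19]; the smallest such N is lcm(7, 16, 8, 19).
Start: lcm = T0 = 7
Fold in T1=16: gcd(7, 16) = 1; lcm(7, 16) = 7 * 16 / 1 = 112 / 1 = 112
Fold in T2=8: gcd(112, 8) = 8; lcm(112, 8) = 112 * 8 / 8 = 896 / 8 = 112
Fold in T3=19: gcd(112, 19) = 1; lcm(112, 19) = 112 * 19 / 1 = 2128 / 1 = 2128
Full cycle length = 2128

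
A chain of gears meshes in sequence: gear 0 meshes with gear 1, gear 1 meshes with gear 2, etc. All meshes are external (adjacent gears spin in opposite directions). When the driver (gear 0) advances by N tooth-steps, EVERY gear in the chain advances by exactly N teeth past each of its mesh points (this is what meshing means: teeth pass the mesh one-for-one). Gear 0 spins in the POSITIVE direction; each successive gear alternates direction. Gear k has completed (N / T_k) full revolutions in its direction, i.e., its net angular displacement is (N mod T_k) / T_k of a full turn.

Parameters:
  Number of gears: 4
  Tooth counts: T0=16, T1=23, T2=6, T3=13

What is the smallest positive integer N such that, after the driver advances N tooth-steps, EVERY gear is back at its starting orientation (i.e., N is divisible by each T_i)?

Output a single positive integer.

Answer: 14352

Derivation:
Gear k returns to start when N is a multiple of T_k.
All gears at start simultaneously when N is a common multiple of [16, 23, 6, 13]; the smallest such N is lcm(16, 23, 6, 13).
Start: lcm = T0 = 16
Fold in T1=23: gcd(16, 23) = 1; lcm(16, 23) = 16 * 23 / 1 = 368 / 1 = 368
Fold in T2=6: gcd(368, 6) = 2; lcm(368, 6) = 368 * 6 / 2 = 2208 / 2 = 1104
Fold in T3=13: gcd(1104, 13) = 1; lcm(1104, 13) = 1104 * 13 / 1 = 14352 / 1 = 14352
Full cycle length = 14352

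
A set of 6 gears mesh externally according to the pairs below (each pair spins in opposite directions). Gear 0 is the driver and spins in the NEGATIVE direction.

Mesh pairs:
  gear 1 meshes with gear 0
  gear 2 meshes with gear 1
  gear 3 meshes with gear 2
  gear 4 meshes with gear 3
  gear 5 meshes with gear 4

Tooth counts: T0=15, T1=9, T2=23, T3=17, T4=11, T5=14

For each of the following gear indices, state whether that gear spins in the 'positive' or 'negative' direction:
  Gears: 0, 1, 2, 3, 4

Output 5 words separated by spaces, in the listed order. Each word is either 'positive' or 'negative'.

Answer: negative positive negative positive negative

Derivation:
Gear 0 (driver): negative (depth 0)
  gear 1: meshes with gear 0 -> depth 1 -> positive (opposite of gear 0)
  gear 2: meshes with gear 1 -> depth 2 -> negative (opposite of gear 1)
  gear 3: meshes with gear 2 -> depth 3 -> positive (opposite of gear 2)
  gear 4: meshes with gear 3 -> depth 4 -> negative (opposite of gear 3)
  gear 5: meshes with gear 4 -> depth 5 -> positive (opposite of gear 4)
Queried indices 0, 1, 2, 3, 4 -> negative, positive, negative, positive, negative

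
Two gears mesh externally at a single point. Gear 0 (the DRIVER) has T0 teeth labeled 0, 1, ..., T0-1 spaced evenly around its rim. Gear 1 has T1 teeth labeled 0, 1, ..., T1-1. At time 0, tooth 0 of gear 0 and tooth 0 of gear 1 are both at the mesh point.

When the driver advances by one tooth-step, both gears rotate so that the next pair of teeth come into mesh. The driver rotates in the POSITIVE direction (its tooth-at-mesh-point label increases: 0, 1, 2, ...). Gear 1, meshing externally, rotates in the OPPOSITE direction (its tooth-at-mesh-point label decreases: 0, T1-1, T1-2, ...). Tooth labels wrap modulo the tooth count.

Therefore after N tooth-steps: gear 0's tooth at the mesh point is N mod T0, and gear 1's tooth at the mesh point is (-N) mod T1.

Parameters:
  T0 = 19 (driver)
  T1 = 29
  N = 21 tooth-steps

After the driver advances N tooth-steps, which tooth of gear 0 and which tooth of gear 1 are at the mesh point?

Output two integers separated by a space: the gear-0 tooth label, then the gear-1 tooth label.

Answer: 2 8

Derivation:
Gear 0 (driver, T0=19): tooth at mesh = N mod T0
  21 = 1 * 19 + 2, so 21 mod 19 = 2
  gear 0 tooth = 2
Gear 1 (driven, T1=29): tooth at mesh = (-N) mod T1
  21 = 0 * 29 + 21, so 21 mod 29 = 21
  (-21) mod 29 = (-21) mod 29 = 29 - 21 = 8
Mesh after 21 steps: gear-0 tooth 2 meets gear-1 tooth 8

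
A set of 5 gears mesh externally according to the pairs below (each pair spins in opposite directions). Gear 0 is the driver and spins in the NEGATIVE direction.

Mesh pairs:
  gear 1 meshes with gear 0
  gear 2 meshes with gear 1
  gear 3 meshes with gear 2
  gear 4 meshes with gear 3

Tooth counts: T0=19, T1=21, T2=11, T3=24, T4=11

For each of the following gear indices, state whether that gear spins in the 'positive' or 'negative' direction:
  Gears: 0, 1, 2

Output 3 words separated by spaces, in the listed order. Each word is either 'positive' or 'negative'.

Gear 0 (driver): negative (depth 0)
  gear 1: meshes with gear 0 -> depth 1 -> positive (opposite of gear 0)
  gear 2: meshes with gear 1 -> depth 2 -> negative (opposite of gear 1)
  gear 3: meshes with gear 2 -> depth 3 -> positive (opposite of gear 2)
  gear 4: meshes with gear 3 -> depth 4 -> negative (opposite of gear 3)
Queried indices 0, 1, 2 -> negative, positive, negative

Answer: negative positive negative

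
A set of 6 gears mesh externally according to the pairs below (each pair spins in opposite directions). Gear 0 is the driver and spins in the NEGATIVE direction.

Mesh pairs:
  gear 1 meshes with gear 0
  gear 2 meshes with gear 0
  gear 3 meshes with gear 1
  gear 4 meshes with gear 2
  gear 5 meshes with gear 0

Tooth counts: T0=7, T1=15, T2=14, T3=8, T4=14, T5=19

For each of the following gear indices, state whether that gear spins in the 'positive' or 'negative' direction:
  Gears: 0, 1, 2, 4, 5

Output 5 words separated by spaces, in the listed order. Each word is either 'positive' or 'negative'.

Answer: negative positive positive negative positive

Derivation:
Gear 0 (driver): negative (depth 0)
  gear 1: meshes with gear 0 -> depth 1 -> positive (opposite of gear 0)
  gear 2: meshes with gear 0 -> depth 1 -> positive (opposite of gear 0)
  gear 3: meshes with gear 1 -> depth 2 -> negative (opposite of gear 1)
  gear 4: meshes with gear 2 -> depth 2 -> negative (opposite of gear 2)
  gear 5: meshes with gear 0 -> depth 1 -> positive (opposite of gear 0)
Queried indices 0, 1, 2, 4, 5 -> negative, positive, positive, negative, positive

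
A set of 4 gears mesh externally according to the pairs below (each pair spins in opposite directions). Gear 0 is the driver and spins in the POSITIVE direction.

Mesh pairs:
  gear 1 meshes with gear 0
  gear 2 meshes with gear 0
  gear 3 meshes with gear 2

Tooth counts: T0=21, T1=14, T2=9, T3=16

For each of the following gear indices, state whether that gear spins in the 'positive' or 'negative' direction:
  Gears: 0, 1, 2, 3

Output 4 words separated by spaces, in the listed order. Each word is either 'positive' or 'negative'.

Answer: positive negative negative positive

Derivation:
Gear 0 (driver): positive (depth 0)
  gear 1: meshes with gear 0 -> depth 1 -> negative (opposite of gear 0)
  gear 2: meshes with gear 0 -> depth 1 -> negative (opposite of gear 0)
  gear 3: meshes with gear 2 -> depth 2 -> positive (opposite of gear 2)
Queried indices 0, 1, 2, 3 -> positive, negative, negative, positive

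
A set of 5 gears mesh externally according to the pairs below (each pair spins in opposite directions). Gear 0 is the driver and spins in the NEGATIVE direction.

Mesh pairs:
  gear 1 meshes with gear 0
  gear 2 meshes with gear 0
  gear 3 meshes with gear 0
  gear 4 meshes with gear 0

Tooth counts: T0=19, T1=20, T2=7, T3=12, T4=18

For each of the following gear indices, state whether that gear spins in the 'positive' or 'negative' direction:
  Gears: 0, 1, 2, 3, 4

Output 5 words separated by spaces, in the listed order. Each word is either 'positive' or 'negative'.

Answer: negative positive positive positive positive

Derivation:
Gear 0 (driver): negative (depth 0)
  gear 1: meshes with gear 0 -> depth 1 -> positive (opposite of gear 0)
  gear 2: meshes with gear 0 -> depth 1 -> positive (opposite of gear 0)
  gear 3: meshes with gear 0 -> depth 1 -> positive (opposite of gear 0)
  gear 4: meshes with gear 0 -> depth 1 -> positive (opposite of gear 0)
Queried indices 0, 1, 2, 3, 4 -> negative, positive, positive, positive, positive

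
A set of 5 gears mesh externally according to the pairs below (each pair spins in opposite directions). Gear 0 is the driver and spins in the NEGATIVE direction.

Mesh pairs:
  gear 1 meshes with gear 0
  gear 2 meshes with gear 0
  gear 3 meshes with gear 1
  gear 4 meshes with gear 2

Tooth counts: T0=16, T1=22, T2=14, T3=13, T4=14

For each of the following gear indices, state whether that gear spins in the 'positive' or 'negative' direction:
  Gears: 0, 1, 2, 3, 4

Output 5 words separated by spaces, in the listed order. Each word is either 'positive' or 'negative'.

Gear 0 (driver): negative (depth 0)
  gear 1: meshes with gear 0 -> depth 1 -> positive (opposite of gear 0)
  gear 2: meshes with gear 0 -> depth 1 -> positive (opposite of gear 0)
  gear 3: meshes with gear 1 -> depth 2 -> negative (opposite of gear 1)
  gear 4: meshes with gear 2 -> depth 2 -> negative (opposite of gear 2)
Queried indices 0, 1, 2, 3, 4 -> negative, positive, positive, negative, negative

Answer: negative positive positive negative negative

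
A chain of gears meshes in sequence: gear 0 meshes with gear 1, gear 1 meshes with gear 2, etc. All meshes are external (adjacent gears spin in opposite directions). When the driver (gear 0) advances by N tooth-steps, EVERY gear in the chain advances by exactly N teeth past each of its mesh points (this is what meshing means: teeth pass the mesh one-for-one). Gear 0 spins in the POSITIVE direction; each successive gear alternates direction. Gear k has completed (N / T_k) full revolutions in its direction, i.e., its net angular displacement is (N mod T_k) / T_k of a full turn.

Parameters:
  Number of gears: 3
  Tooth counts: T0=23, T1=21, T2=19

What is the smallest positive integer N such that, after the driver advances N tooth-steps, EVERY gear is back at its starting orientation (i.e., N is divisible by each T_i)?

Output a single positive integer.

Answer: 9177

Derivation:
Gear k returns to start when N is a multiple of T_k.
All gears at start simultaneously when N is a common multiple of [23, 21, 19]; the smallest such N is lcm(23, 21, 19).
Start: lcm = T0 = 23
Fold in T1=21: gcd(23, 21) = 1; lcm(23, 21) = 23 * 21 / 1 = 483 / 1 = 483
Fold in T2=19: gcd(483, 19) = 1; lcm(483, 19) = 483 * 19 / 1 = 9177 / 1 = 9177
Full cycle length = 9177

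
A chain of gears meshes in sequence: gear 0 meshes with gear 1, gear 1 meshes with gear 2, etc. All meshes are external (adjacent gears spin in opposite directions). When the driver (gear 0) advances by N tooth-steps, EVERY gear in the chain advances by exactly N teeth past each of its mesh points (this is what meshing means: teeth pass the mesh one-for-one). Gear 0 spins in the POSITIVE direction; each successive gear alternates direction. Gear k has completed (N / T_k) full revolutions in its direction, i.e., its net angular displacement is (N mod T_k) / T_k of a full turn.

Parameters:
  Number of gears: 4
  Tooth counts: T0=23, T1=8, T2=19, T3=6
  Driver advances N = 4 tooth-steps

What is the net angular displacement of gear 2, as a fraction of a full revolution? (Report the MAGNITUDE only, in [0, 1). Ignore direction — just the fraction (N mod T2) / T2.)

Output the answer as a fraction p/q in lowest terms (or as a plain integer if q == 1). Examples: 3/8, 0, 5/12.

Answer: 4/19

Derivation:
Chain of 4 gears, tooth counts: [23, 8, 19, 6]
  gear 0: T0=23, direction=positive, advance = 4 mod 23 = 4 teeth = 4/23 turn
  gear 1: T1=8, direction=negative, advance = 4 mod 8 = 4 teeth = 4/8 turn
  gear 2: T2=19, direction=positive, advance = 4 mod 19 = 4 teeth = 4/19 turn
  gear 3: T3=6, direction=negative, advance = 4 mod 6 = 4 teeth = 4/6 turn
Gear 2: 4 mod 19 = 4
Fraction = 4 / 19 = 4/19 (gcd(4,19)=1) = 4/19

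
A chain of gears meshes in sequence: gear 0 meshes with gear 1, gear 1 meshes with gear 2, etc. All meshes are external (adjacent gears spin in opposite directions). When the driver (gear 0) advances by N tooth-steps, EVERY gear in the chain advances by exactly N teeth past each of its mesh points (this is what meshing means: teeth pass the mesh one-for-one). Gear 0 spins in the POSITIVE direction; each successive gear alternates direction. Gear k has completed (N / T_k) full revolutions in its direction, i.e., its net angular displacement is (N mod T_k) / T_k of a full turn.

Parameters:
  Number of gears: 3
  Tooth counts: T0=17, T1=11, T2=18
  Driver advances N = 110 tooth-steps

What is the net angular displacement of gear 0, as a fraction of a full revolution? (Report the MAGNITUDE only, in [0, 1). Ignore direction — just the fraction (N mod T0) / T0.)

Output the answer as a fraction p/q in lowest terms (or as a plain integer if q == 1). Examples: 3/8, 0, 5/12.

Answer: 8/17

Derivation:
Chain of 3 gears, tooth counts: [17, 11, 18]
  gear 0: T0=17, direction=positive, advance = 110 mod 17 = 8 teeth = 8/17 turn
  gear 1: T1=11, direction=negative, advance = 110 mod 11 = 0 teeth = 0/11 turn
  gear 2: T2=18, direction=positive, advance = 110 mod 18 = 2 teeth = 2/18 turn
Gear 0: 110 mod 17 = 8
Fraction = 8 / 17 = 8/17 (gcd(8,17)=1) = 8/17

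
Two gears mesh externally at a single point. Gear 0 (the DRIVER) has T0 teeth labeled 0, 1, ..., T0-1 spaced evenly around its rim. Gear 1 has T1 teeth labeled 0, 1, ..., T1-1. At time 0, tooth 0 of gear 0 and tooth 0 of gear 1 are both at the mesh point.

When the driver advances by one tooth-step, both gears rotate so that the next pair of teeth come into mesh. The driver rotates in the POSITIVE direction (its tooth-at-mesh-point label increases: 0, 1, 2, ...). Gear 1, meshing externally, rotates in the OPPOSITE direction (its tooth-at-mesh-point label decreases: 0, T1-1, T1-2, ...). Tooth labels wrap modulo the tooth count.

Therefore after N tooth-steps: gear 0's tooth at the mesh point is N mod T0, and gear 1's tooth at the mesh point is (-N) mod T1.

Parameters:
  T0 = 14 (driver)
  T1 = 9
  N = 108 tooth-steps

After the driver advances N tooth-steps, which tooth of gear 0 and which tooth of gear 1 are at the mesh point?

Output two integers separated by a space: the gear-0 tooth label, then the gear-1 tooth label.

Gear 0 (driver, T0=14): tooth at mesh = N mod T0
  108 = 7 * 14 + 10, so 108 mod 14 = 10
  gear 0 tooth = 10
Gear 1 (driven, T1=9): tooth at mesh = (-N) mod T1
  108 = 12 * 9 + 0, so 108 mod 9 = 0
  (-108) mod 9 = 0
Mesh after 108 steps: gear-0 tooth 10 meets gear-1 tooth 0

Answer: 10 0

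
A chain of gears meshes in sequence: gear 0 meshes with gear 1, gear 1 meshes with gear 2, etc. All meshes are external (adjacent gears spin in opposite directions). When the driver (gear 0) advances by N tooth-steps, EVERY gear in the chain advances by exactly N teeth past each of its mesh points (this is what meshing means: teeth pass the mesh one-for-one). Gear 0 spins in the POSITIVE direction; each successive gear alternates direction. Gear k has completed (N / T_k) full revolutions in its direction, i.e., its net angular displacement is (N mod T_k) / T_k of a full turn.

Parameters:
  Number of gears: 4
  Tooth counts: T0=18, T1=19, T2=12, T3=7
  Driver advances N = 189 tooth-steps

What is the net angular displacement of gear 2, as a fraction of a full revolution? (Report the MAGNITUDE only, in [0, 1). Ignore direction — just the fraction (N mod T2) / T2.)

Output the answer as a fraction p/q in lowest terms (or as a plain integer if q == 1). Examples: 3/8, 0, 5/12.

Chain of 4 gears, tooth counts: [18, 19, 12, 7]
  gear 0: T0=18, direction=positive, advance = 189 mod 18 = 9 teeth = 9/18 turn
  gear 1: T1=19, direction=negative, advance = 189 mod 19 = 18 teeth = 18/19 turn
  gear 2: T2=12, direction=positive, advance = 189 mod 12 = 9 teeth = 9/12 turn
  gear 3: T3=7, direction=negative, advance = 189 mod 7 = 0 teeth = 0/7 turn
Gear 2: 189 mod 12 = 9
Fraction = 9 / 12 = 3/4 (gcd(9,12)=3) = 3/4

Answer: 3/4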